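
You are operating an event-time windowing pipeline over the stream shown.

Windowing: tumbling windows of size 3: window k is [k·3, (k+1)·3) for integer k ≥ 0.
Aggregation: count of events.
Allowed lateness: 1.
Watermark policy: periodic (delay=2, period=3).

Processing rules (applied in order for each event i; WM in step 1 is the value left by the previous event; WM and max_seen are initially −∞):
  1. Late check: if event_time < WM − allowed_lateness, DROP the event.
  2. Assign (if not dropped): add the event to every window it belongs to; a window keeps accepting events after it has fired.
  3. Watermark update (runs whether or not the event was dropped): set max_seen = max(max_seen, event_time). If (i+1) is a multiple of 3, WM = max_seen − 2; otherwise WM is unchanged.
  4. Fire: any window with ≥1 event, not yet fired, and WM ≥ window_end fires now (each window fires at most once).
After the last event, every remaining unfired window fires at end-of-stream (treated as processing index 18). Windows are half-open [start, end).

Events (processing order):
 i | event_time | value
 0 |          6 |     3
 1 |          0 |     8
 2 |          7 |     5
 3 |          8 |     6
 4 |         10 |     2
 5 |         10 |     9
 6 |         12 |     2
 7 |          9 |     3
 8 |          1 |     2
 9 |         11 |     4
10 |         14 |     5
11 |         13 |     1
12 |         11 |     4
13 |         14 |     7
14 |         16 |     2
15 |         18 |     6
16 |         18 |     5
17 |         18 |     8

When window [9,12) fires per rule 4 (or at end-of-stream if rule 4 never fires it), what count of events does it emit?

4

i=0 t=6 v=3: → [6,9); WM=−∞
i=1 t=0 v=8: → [0,3); WM=−∞
i=2 t=7 v=5: → [6,9); WM=5; [0,3) fires=1
i=3 t=8 v=6: → [6,9); WM=5
i=4 t=10 v=2: → [9,12); WM=5
i=5 t=10 v=9: → [9,12); WM=8
i=6 t=12 v=2: → [12,15); WM=8
i=7 t=9 v=3: → [9,12); WM=8
i=8 t=1 v=2: DROP (t<8-1); WM=10; [6,9) fires=3
i=9 t=11 v=4: → [9,12); WM=10
i=10 t=14 v=5: → [12,15); WM=10
i=11 t=13 v=1: → [12,15); WM=12; [9,12) fires=4
i=12 t=11 v=4: → [9,12); WM=12
i=13 t=14 v=7: → [12,15); WM=12
i=14 t=16 v=2: → [15,18); WM=14
i=15 t=18 v=6: → [18,21); WM=14
i=16 t=18 v=5: → [18,21); WM=14
i=17 t=18 v=8: → [18,21); WM=16; [12,15) fires=4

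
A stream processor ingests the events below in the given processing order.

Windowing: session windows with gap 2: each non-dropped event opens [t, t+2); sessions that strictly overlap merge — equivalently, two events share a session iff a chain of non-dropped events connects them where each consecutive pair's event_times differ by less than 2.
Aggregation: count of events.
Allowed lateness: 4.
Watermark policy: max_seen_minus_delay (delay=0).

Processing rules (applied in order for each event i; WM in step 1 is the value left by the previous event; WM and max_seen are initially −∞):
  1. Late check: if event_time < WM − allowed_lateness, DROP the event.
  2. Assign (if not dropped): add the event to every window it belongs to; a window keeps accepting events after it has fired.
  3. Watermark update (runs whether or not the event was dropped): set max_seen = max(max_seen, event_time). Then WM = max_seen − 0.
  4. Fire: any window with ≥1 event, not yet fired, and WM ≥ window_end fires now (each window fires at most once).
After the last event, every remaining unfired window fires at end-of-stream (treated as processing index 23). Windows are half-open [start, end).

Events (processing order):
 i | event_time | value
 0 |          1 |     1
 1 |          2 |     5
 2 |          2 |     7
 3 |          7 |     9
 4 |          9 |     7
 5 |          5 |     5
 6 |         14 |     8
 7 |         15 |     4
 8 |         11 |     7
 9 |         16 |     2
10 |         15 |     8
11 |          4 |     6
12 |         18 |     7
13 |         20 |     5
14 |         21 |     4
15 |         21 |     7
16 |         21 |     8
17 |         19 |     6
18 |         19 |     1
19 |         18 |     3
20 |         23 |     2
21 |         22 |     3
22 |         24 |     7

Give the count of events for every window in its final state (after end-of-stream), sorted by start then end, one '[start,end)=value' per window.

[1,4)=3 [5,7)=1 [7,9)=1 [9,11)=1 [11,13)=1 [14,18)=4 [18,26)=11

i=0 t=1 v=1: → [1,3); WM=1
i=1 t=2 v=5: → [1,4); WM=2
i=2 t=2 v=7: → [1,4); WM=2
i=3 t=7 v=9: → [7,9); WM=7
i=4 t=9 v=7: → [9,11); WM=9
i=5 t=5 v=5: → [5,7); WM=9
i=6 t=14 v=8: → [14,16); WM=14
i=7 t=15 v=4: → [14,17); WM=15
i=8 t=11 v=7: → [11,13); WM=15
i=9 t=16 v=2: → [14,18); WM=16
i=10 t=15 v=8: → [14,18); WM=16
i=11 t=4 v=6: DROP (t<16-4); WM=16
i=12 t=18 v=7: → [18,20); WM=18
i=13 t=20 v=5: → [20,22); WM=20
i=14 t=21 v=4: → [20,23); WM=21
i=15 t=21 v=7: → [20,23); WM=21
i=16 t=21 v=8: → [20,23); WM=21
i=17 t=19 v=6: → [18,23); WM=21
i=18 t=19 v=1: → [18,23); WM=21
i=19 t=18 v=3: → [18,23); WM=21
i=20 t=23 v=2: → [23,25); WM=23
i=21 t=22 v=3: → [18,25); WM=23
i=22 t=24 v=7: → [18,26); WM=24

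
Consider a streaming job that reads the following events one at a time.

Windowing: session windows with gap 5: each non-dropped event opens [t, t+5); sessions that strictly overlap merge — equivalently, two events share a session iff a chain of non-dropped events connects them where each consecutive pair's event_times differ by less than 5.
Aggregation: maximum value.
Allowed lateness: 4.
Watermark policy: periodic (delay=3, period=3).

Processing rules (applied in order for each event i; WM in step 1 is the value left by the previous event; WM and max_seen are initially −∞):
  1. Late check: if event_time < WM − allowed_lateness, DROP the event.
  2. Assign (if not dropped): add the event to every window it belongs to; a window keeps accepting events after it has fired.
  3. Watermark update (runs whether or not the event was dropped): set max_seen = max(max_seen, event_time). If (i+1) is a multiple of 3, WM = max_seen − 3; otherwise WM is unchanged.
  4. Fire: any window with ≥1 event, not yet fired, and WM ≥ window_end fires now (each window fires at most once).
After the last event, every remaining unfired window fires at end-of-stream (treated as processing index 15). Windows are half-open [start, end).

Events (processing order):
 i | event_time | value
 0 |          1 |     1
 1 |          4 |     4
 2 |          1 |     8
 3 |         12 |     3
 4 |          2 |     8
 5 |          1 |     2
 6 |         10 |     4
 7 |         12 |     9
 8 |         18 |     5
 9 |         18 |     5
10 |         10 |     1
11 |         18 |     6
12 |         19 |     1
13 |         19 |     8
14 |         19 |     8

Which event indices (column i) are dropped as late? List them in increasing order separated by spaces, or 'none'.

10

i=0 t=1 v=1: → [1,6); WM=−∞
i=1 t=4 v=4: → [1,9); WM=−∞
i=2 t=1 v=8: → [1,9); WM=1
i=3 t=12 v=3: → [12,17); WM=1
i=4 t=2 v=8: → [1,9); WM=1
i=5 t=1 v=2: → [1,9); WM=9
i=6 t=10 v=4: → [10,17); WM=9
i=7 t=12 v=9: → [10,17); WM=9
i=8 t=18 v=5: → [18,23); WM=15
i=9 t=18 v=5: → [18,23); WM=15
i=10 t=10 v=1: DROP (t<15-4); WM=15
i=11 t=18 v=6: → [18,23); WM=15
i=12 t=19 v=1: → [18,24); WM=15
i=13 t=19 v=8: → [18,24); WM=15
i=14 t=19 v=8: → [18,24); WM=16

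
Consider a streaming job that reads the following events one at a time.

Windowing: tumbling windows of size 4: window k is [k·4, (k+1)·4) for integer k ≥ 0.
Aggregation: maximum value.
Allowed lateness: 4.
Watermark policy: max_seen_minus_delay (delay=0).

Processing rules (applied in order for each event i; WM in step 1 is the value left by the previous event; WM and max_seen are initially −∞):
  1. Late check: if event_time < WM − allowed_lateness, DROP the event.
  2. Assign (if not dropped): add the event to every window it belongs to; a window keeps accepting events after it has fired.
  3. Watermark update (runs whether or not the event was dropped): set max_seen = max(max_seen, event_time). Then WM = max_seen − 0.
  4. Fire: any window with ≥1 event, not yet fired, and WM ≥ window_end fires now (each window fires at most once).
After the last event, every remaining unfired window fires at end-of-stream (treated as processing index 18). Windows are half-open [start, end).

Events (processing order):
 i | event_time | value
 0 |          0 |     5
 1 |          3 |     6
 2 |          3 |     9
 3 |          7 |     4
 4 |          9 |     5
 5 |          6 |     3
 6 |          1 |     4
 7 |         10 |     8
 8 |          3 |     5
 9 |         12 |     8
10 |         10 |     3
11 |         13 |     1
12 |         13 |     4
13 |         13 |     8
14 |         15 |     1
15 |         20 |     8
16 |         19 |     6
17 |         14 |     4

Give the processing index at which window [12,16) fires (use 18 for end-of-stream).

15

i=0 t=0 v=5: → [0,4); WM=0
i=1 t=3 v=6: → [0,4); WM=3
i=2 t=3 v=9: → [0,4); WM=3
i=3 t=7 v=4: → [4,8); WM=7; [0,4) fires=9
i=4 t=9 v=5: → [8,12); WM=9; [4,8) fires=4
i=5 t=6 v=3: → [4,8); WM=9
i=6 t=1 v=4: DROP (t<9-4); WM=9
i=7 t=10 v=8: → [8,12); WM=10
i=8 t=3 v=5: DROP (t<10-4); WM=10
i=9 t=12 v=8: → [12,16); WM=12; [8,12) fires=8
i=10 t=10 v=3: → [8,12); WM=12
i=11 t=13 v=1: → [12,16); WM=13
i=12 t=13 v=4: → [12,16); WM=13
i=13 t=13 v=8: → [12,16); WM=13
i=14 t=15 v=1: → [12,16); WM=15
i=15 t=20 v=8: → [20,24); WM=20; [12,16) fires=8
i=16 t=19 v=6: → [16,20); WM=20; [16,20) fires=6
i=17 t=14 v=4: DROP (t<20-4); WM=20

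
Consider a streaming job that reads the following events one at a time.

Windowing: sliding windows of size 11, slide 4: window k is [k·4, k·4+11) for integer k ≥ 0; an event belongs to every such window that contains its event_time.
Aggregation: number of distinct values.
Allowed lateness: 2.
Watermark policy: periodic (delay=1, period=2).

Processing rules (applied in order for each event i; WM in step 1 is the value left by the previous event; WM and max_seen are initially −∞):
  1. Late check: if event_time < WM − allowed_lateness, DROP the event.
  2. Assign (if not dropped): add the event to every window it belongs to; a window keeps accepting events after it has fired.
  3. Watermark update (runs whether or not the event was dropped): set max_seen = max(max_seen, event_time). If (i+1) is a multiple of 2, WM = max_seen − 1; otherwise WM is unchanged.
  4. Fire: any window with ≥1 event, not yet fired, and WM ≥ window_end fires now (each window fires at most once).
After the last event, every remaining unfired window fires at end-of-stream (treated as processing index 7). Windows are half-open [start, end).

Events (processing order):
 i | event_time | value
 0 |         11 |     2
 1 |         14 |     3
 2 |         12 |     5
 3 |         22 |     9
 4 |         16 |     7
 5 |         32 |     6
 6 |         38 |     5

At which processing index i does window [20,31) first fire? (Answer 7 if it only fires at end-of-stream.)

i=0 t=11 v=2: → [8,19),[4,15); WM=−∞
i=1 t=14 v=3: → [12,23),[8,19),[4,15); WM=13
i=2 t=12 v=5: → [12,23),[8,19),[4,15); WM=13
i=3 t=22 v=9: → [20,31),[16,27),[12,23); WM=21; [4,15) fires=3 [8,19) fires=3
i=4 t=16 v=7: DROP (t<21-2); WM=21
i=5 t=32 v=6: → [32,43),[28,39),[24,35); WM=31; [12,23) fires=3 [16,27) fires=1 [20,31) fires=1
i=6 t=38 v=5: → [36,47),[32,43),[28,39); WM=31

5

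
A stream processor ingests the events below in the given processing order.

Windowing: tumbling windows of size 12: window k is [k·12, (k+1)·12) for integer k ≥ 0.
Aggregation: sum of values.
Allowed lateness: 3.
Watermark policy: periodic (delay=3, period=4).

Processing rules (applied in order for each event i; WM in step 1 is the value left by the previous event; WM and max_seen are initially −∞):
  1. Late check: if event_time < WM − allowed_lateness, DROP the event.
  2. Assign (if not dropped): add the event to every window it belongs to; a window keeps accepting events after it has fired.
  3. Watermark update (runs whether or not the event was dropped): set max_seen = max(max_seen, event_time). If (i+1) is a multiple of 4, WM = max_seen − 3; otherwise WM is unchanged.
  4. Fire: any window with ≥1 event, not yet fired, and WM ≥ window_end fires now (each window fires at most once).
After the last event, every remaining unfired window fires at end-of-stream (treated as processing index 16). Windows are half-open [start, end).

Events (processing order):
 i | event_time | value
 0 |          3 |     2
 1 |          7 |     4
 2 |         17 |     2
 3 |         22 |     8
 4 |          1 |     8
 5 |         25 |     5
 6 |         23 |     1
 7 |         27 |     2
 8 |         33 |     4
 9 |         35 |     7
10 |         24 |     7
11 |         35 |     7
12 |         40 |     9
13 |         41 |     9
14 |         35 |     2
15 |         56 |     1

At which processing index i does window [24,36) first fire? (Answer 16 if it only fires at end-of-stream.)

15

i=0 t=3 v=2: → [0,12); WM=−∞
i=1 t=7 v=4: → [0,12); WM=−∞
i=2 t=17 v=2: → [12,24); WM=−∞
i=3 t=22 v=8: → [12,24); WM=19; [0,12) fires=6
i=4 t=1 v=8: DROP (t<19-3); WM=19
i=5 t=25 v=5: → [24,36); WM=19
i=6 t=23 v=1: → [12,24); WM=19
i=7 t=27 v=2: → [24,36); WM=24; [12,24) fires=11
i=8 t=33 v=4: → [24,36); WM=24
i=9 t=35 v=7: → [24,36); WM=24
i=10 t=24 v=7: → [24,36); WM=24
i=11 t=35 v=7: → [24,36); WM=32
i=12 t=40 v=9: → [36,48); WM=32
i=13 t=41 v=9: → [36,48); WM=32
i=14 t=35 v=2: → [24,36); WM=32
i=15 t=56 v=1: → [48,60); WM=53; [24,36) fires=34 [36,48) fires=18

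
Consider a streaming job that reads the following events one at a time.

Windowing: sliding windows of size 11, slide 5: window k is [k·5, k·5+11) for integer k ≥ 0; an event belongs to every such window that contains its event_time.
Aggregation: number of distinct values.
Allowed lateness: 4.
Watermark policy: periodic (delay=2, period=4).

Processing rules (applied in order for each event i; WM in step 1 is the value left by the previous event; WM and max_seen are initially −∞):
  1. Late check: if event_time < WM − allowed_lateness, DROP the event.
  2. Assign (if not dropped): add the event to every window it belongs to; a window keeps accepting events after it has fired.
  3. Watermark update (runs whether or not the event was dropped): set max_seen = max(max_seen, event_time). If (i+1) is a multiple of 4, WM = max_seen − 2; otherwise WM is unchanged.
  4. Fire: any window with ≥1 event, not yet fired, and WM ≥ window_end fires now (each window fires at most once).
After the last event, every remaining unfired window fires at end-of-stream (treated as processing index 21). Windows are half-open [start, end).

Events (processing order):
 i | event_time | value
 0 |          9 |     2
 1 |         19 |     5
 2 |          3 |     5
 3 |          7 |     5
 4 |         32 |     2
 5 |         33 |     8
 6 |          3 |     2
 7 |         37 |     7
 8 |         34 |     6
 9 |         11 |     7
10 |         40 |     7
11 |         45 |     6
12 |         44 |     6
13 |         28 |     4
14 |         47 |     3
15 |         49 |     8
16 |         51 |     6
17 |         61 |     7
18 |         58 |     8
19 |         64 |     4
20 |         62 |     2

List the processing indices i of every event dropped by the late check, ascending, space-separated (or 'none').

i=0 t=9 v=2: → [5,16),[0,11); WM=−∞
i=1 t=19 v=5: → [15,26),[10,21); WM=−∞
i=2 t=3 v=5: → [0,11); WM=−∞
i=3 t=7 v=5: → [5,16),[0,11); WM=17; [0,11) fires=2 [5,16) fires=2
i=4 t=32 v=2: → [30,41),[25,36); WM=17
i=5 t=33 v=8: → [30,41),[25,36); WM=17
i=6 t=3 v=2: DROP (t<17-4); WM=17
i=7 t=37 v=7: → [35,46),[30,41); WM=35; [10,21) fires=1 [15,26) fires=1
i=8 t=34 v=6: → [30,41),[25,36); WM=35
i=9 t=11 v=7: DROP (t<35-4); WM=35
i=10 t=40 v=7: → [40,51),[35,46),[30,41); WM=35
i=11 t=45 v=6: → [45,56),[40,51),[35,46); WM=43; [25,36) fires=3 [30,41) fires=4
i=12 t=44 v=6: → [40,51),[35,46); WM=43
i=13 t=28 v=4: DROP (t<43-4); WM=43
i=14 t=47 v=3: → [45,56),[40,51); WM=43
i=15 t=49 v=8: → [45,56),[40,51); WM=47; [35,46) fires=2
i=16 t=51 v=6: → [50,61),[45,56); WM=47
i=17 t=61 v=7: → [60,71),[55,66); WM=47
i=18 t=58 v=8: → [55,66),[50,61); WM=47
i=19 t=64 v=4: → [60,71),[55,66); WM=62; [40,51) fires=4 [45,56) fires=3 [50,61) fires=2
i=20 t=62 v=2: → [60,71),[55,66); WM=62

6 9 13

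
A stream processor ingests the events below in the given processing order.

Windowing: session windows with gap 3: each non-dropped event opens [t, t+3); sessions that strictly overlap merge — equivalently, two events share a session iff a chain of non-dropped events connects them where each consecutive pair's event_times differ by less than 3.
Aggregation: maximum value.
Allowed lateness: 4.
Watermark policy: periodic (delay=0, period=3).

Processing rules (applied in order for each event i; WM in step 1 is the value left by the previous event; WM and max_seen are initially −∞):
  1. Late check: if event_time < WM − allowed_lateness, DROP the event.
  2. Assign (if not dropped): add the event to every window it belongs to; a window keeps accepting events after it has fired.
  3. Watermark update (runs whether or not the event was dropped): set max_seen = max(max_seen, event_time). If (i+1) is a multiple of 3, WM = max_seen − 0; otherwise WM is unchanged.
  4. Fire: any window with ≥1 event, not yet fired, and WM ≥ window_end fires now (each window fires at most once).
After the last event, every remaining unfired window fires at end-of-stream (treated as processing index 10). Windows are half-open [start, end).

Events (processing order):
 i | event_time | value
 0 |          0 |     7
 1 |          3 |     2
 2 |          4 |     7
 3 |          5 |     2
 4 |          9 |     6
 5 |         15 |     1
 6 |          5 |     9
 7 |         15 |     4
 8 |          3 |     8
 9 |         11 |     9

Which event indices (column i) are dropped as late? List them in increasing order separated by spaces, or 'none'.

i=0 t=0 v=7: → [0,3); WM=−∞
i=1 t=3 v=2: → [3,6); WM=−∞
i=2 t=4 v=7: → [3,7); WM=4
i=3 t=5 v=2: → [3,8); WM=4
i=4 t=9 v=6: → [9,12); WM=4
i=5 t=15 v=1: → [15,18); WM=15
i=6 t=5 v=9: DROP (t<15-4); WM=15
i=7 t=15 v=4: → [15,18); WM=15
i=8 t=3 v=8: DROP (t<15-4); WM=15
i=9 t=11 v=9: → [9,14); WM=15

6 8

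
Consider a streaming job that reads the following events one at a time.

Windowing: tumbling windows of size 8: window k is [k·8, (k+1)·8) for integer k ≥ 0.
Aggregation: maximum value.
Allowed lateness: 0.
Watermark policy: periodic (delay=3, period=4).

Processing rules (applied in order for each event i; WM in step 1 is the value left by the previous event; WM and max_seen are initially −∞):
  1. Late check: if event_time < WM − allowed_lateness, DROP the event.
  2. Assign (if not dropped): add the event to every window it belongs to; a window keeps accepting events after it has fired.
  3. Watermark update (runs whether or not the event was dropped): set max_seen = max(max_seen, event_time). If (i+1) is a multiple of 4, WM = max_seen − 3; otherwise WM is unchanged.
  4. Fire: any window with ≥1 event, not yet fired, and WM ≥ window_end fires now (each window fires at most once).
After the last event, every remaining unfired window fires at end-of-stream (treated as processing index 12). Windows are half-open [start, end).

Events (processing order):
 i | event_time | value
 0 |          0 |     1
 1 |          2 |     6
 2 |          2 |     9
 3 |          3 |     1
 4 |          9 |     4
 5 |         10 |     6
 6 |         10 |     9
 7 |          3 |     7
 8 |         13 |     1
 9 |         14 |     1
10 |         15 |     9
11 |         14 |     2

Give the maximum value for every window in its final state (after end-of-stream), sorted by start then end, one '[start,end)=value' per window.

[0,8)=9 [8,16)=9

i=0 t=0 v=1: → [0,8); WM=−∞
i=1 t=2 v=6: → [0,8); WM=−∞
i=2 t=2 v=9: → [0,8); WM=−∞
i=3 t=3 v=1: → [0,8); WM=0
i=4 t=9 v=4: → [8,16); WM=0
i=5 t=10 v=6: → [8,16); WM=0
i=6 t=10 v=9: → [8,16); WM=0
i=7 t=3 v=7: → [0,8); WM=7
i=8 t=13 v=1: → [8,16); WM=7
i=9 t=14 v=1: → [8,16); WM=7
i=10 t=15 v=9: → [8,16); WM=7
i=11 t=14 v=2: → [8,16); WM=12; [0,8) fires=9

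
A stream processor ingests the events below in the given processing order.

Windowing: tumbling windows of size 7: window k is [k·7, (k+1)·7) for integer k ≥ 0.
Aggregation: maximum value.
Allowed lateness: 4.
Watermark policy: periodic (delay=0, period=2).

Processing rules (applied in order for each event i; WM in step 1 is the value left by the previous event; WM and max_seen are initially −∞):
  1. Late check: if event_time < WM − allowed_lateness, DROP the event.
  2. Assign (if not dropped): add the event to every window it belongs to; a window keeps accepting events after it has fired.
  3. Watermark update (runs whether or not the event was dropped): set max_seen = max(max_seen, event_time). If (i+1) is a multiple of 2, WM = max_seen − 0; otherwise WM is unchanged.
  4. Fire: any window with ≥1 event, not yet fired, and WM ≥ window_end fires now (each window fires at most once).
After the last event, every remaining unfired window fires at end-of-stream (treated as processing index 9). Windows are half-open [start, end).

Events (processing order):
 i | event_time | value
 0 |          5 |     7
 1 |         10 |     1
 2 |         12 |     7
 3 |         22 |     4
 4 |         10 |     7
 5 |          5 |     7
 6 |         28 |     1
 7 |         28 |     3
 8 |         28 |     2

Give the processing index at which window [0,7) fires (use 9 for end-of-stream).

i=0 t=5 v=7: → [0,7); WM=−∞
i=1 t=10 v=1: → [7,14); WM=10; [0,7) fires=7
i=2 t=12 v=7: → [7,14); WM=10
i=3 t=22 v=4: → [21,28); WM=22; [7,14) fires=7
i=4 t=10 v=7: DROP (t<22-4); WM=22
i=5 t=5 v=7: DROP (t<22-4); WM=22
i=6 t=28 v=1: → [28,35); WM=22
i=7 t=28 v=3: → [28,35); WM=28; [21,28) fires=4
i=8 t=28 v=2: → [28,35); WM=28

1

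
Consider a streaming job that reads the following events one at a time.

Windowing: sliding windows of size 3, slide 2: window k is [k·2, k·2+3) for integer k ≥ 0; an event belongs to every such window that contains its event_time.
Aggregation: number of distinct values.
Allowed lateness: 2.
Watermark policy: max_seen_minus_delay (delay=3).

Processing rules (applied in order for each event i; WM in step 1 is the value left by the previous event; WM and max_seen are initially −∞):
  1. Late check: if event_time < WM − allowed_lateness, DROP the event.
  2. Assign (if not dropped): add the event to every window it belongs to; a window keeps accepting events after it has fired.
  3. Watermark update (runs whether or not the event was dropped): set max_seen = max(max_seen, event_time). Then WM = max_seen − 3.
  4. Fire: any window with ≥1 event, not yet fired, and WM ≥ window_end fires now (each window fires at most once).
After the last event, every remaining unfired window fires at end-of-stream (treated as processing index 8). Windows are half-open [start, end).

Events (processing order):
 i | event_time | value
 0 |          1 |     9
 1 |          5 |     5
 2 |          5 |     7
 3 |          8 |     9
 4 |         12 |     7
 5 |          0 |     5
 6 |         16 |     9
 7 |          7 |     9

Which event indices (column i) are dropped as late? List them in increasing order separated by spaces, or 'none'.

i=0 t=1 v=9: → [0,3); WM=-2
i=1 t=5 v=5: → [4,7); WM=2
i=2 t=5 v=7: → [4,7); WM=2
i=3 t=8 v=9: → [8,11),[6,9); WM=5; [0,3) fires=1
i=4 t=12 v=7: → [12,15),[10,13); WM=9; [4,7) fires=2 [6,9) fires=1
i=5 t=0 v=5: DROP (t<9-2); WM=9
i=6 t=16 v=9: → [16,19),[14,17); WM=13; [8,11) fires=1 [10,13) fires=1
i=7 t=7 v=9: DROP (t<13-2); WM=13

5 7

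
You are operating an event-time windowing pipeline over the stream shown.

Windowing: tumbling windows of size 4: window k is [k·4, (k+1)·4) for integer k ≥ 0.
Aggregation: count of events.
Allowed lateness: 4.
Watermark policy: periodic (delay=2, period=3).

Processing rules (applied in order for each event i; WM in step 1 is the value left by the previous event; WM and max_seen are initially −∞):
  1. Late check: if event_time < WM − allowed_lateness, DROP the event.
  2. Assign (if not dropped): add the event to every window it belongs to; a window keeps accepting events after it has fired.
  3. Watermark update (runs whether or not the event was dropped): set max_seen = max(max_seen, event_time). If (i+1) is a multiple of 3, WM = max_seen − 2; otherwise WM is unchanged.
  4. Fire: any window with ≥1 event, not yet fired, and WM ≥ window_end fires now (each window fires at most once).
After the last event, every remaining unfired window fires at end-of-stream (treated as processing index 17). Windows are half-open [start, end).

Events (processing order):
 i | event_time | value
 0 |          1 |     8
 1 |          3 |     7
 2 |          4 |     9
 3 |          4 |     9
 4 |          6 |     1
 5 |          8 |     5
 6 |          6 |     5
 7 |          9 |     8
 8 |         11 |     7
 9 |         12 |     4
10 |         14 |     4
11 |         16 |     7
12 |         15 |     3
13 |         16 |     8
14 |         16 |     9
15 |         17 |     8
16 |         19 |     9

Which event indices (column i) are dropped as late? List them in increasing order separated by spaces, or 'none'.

none

i=0 t=1 v=8: → [0,4); WM=−∞
i=1 t=3 v=7: → [0,4); WM=−∞
i=2 t=4 v=9: → [4,8); WM=2
i=3 t=4 v=9: → [4,8); WM=2
i=4 t=6 v=1: → [4,8); WM=2
i=5 t=8 v=5: → [8,12); WM=6; [0,4) fires=2
i=6 t=6 v=5: → [4,8); WM=6
i=7 t=9 v=8: → [8,12); WM=6
i=8 t=11 v=7: → [8,12); WM=9; [4,8) fires=4
i=9 t=12 v=4: → [12,16); WM=9
i=10 t=14 v=4: → [12,16); WM=9
i=11 t=16 v=7: → [16,20); WM=14; [8,12) fires=3
i=12 t=15 v=3: → [12,16); WM=14
i=13 t=16 v=8: → [16,20); WM=14
i=14 t=16 v=9: → [16,20); WM=14
i=15 t=17 v=8: → [16,20); WM=14
i=16 t=19 v=9: → [16,20); WM=14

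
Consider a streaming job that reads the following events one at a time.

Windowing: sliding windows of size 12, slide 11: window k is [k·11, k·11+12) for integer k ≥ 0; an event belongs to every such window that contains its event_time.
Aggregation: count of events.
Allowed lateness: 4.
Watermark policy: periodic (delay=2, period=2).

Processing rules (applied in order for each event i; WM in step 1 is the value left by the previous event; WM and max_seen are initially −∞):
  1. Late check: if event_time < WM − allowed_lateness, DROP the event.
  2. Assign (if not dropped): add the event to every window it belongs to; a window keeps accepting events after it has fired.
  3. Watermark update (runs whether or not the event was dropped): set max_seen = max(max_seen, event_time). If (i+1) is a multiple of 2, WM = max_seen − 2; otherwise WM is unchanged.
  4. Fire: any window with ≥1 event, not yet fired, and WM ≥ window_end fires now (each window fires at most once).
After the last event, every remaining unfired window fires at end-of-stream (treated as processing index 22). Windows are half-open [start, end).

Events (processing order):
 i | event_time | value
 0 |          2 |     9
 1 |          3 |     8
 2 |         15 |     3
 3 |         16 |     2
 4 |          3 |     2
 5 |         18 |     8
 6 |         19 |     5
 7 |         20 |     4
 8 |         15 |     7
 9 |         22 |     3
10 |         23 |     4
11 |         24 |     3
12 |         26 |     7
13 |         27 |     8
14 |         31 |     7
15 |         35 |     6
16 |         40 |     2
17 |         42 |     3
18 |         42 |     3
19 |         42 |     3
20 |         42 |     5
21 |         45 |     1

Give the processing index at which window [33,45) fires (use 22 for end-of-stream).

22

i=0 t=2 v=9: → [0,12); WM=−∞
i=1 t=3 v=8: → [0,12); WM=1
i=2 t=15 v=3: → [11,23); WM=1
i=3 t=16 v=2: → [11,23); WM=14; [0,12) fires=2
i=4 t=3 v=2: DROP (t<14-4); WM=14
i=5 t=18 v=8: → [11,23); WM=16
i=6 t=19 v=5: → [11,23); WM=16
i=7 t=20 v=4: → [11,23); WM=18
i=8 t=15 v=7: → [11,23); WM=18
i=9 t=22 v=3: → [22,34),[11,23); WM=20
i=10 t=23 v=4: → [22,34); WM=20
i=11 t=24 v=3: → [22,34); WM=22
i=12 t=26 v=7: → [22,34); WM=22
i=13 t=27 v=8: → [22,34); WM=25; [11,23) fires=7
i=14 t=31 v=7: → [22,34); WM=25
i=15 t=35 v=6: → [33,45); WM=33
i=16 t=40 v=2: → [33,45); WM=33
i=17 t=42 v=3: → [33,45); WM=40; [22,34) fires=6
i=18 t=42 v=3: → [33,45); WM=40
i=19 t=42 v=3: → [33,45); WM=40
i=20 t=42 v=5: → [33,45); WM=40
i=21 t=45 v=1: → [44,56); WM=43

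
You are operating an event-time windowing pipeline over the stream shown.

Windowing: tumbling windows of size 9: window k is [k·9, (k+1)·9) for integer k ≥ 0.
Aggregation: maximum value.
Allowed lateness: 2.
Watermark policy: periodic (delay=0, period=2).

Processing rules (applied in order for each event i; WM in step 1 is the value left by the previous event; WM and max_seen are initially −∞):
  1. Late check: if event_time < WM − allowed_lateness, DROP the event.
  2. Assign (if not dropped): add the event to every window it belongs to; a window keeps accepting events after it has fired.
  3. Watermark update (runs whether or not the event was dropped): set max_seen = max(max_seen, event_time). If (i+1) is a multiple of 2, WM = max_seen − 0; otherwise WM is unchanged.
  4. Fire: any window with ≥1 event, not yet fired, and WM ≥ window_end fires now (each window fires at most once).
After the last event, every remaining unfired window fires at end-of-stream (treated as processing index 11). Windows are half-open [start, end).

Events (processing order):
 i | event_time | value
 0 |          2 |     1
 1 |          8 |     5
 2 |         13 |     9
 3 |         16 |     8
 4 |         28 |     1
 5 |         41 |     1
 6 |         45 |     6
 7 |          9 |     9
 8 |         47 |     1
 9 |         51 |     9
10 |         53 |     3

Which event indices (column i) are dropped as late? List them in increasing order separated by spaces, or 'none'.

7

i=0 t=2 v=1: → [0,9); WM=−∞
i=1 t=8 v=5: → [0,9); WM=8
i=2 t=13 v=9: → [9,18); WM=8
i=3 t=16 v=8: → [9,18); WM=16; [0,9) fires=5
i=4 t=28 v=1: → [27,36); WM=16
i=5 t=41 v=1: → [36,45); WM=41; [9,18) fires=9 [27,36) fires=1
i=6 t=45 v=6: → [45,54); WM=41
i=7 t=9 v=9: DROP (t<41-2); WM=45; [36,45) fires=1
i=8 t=47 v=1: → [45,54); WM=45
i=9 t=51 v=9: → [45,54); WM=51
i=10 t=53 v=3: → [45,54); WM=51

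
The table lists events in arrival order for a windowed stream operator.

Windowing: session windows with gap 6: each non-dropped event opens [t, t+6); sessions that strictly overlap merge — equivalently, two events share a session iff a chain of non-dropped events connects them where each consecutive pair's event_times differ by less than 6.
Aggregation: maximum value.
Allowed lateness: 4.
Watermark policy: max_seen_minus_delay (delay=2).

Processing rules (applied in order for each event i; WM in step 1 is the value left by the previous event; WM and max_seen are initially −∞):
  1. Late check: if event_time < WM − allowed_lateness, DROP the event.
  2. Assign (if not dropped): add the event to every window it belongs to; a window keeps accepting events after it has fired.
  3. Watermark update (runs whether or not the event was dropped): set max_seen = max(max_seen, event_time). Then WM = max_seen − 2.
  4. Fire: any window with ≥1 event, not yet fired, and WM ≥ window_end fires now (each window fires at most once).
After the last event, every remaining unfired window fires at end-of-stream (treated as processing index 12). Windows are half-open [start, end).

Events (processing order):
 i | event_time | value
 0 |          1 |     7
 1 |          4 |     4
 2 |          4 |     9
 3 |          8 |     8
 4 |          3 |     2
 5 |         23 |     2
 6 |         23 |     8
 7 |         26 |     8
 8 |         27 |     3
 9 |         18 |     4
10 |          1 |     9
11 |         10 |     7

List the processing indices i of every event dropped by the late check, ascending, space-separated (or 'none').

9 10 11

i=0 t=1 v=7: → [1,7); WM=-1
i=1 t=4 v=4: → [1,10); WM=2
i=2 t=4 v=9: → [1,10); WM=2
i=3 t=8 v=8: → [1,14); WM=6
i=4 t=3 v=2: → [1,14); WM=6
i=5 t=23 v=2: → [23,29); WM=21
i=6 t=23 v=8: → [23,29); WM=21
i=7 t=26 v=8: → [23,32); WM=24
i=8 t=27 v=3: → [23,33); WM=25
i=9 t=18 v=4: DROP (t<25-4); WM=25
i=10 t=1 v=9: DROP (t<25-4); WM=25
i=11 t=10 v=7: DROP (t<25-4); WM=25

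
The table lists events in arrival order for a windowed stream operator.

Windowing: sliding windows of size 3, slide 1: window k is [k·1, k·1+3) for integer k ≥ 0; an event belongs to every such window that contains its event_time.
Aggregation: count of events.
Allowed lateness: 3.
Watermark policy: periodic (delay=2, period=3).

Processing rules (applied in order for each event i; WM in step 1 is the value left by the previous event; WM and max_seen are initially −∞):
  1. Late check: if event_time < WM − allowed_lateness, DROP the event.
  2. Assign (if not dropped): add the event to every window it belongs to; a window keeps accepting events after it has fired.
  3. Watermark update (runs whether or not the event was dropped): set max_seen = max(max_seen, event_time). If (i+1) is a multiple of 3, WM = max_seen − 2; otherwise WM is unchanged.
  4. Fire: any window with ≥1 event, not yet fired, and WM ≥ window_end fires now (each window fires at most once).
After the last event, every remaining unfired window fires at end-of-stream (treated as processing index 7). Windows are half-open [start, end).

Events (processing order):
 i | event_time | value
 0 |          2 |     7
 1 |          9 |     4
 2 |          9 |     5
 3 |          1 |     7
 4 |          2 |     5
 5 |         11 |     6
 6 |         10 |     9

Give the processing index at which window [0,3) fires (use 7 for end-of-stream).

2

i=0 t=2 v=7: → [2,5),[1,4),[0,3); WM=−∞
i=1 t=9 v=4: → [9,12),[8,11),[7,10); WM=−∞
i=2 t=9 v=5: → [9,12),[8,11),[7,10); WM=7; [0,3) fires=1 [1,4) fires=1 [2,5) fires=1
i=3 t=1 v=7: DROP (t<7-3); WM=7
i=4 t=2 v=5: DROP (t<7-3); WM=7
i=5 t=11 v=6: → [11,14),[10,13),[9,12); WM=9
i=6 t=10 v=9: → [10,13),[9,12),[8,11); WM=9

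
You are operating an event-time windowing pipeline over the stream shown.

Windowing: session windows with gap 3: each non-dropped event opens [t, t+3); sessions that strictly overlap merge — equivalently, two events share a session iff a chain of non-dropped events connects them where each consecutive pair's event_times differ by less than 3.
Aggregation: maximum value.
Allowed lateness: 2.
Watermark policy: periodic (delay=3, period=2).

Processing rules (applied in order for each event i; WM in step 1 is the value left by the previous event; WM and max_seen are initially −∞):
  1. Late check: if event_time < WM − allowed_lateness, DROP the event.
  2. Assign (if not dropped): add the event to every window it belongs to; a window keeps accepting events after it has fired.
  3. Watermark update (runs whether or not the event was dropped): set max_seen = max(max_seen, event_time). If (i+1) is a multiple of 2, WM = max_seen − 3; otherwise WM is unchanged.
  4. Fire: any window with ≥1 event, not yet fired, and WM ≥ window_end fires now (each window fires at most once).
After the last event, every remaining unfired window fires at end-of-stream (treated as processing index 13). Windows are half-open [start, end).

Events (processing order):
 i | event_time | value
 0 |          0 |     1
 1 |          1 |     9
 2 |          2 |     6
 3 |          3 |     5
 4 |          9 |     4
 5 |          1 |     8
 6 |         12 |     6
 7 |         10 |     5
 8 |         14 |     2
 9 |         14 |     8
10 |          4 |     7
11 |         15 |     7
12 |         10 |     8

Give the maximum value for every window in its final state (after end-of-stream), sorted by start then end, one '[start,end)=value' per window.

[0,6)=9 [9,18)=8

i=0 t=0 v=1: → [0,3); WM=−∞
i=1 t=1 v=9: → [0,4); WM=-2
i=2 t=2 v=6: → [0,5); WM=-2
i=3 t=3 v=5: → [0,6); WM=0
i=4 t=9 v=4: → [9,12); WM=0
i=5 t=1 v=8: → [0,6); WM=6
i=6 t=12 v=6: → [12,15); WM=6
i=7 t=10 v=5: → [9,15); WM=9
i=8 t=14 v=2: → [9,17); WM=9
i=9 t=14 v=8: → [9,17); WM=11
i=10 t=4 v=7: DROP (t<11-2); WM=11
i=11 t=15 v=7: → [9,18); WM=12
i=12 t=10 v=8: → [9,18); WM=12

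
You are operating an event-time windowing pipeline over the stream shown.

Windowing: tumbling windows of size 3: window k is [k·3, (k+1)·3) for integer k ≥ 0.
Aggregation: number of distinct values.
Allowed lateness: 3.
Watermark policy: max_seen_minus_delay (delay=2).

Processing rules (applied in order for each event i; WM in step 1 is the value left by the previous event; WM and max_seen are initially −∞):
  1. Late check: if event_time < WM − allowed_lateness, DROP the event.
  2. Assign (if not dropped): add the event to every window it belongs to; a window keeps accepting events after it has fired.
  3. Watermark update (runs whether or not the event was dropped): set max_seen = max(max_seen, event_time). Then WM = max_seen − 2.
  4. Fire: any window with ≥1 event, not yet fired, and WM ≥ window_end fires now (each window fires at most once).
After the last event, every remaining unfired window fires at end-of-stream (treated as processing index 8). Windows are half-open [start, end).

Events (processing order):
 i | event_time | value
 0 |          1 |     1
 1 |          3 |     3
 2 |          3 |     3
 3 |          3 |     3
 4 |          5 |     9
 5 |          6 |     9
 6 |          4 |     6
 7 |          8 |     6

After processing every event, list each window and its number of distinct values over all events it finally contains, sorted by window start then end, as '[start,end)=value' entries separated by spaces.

[0,3)=1 [3,6)=3 [6,9)=2

i=0 t=1 v=1: → [0,3); WM=-1
i=1 t=3 v=3: → [3,6); WM=1
i=2 t=3 v=3: → [3,6); WM=1
i=3 t=3 v=3: → [3,6); WM=1
i=4 t=5 v=9: → [3,6); WM=3; [0,3) fires=1
i=5 t=6 v=9: → [6,9); WM=4
i=6 t=4 v=6: → [3,6); WM=4
i=7 t=8 v=6: → [6,9); WM=6; [3,6) fires=3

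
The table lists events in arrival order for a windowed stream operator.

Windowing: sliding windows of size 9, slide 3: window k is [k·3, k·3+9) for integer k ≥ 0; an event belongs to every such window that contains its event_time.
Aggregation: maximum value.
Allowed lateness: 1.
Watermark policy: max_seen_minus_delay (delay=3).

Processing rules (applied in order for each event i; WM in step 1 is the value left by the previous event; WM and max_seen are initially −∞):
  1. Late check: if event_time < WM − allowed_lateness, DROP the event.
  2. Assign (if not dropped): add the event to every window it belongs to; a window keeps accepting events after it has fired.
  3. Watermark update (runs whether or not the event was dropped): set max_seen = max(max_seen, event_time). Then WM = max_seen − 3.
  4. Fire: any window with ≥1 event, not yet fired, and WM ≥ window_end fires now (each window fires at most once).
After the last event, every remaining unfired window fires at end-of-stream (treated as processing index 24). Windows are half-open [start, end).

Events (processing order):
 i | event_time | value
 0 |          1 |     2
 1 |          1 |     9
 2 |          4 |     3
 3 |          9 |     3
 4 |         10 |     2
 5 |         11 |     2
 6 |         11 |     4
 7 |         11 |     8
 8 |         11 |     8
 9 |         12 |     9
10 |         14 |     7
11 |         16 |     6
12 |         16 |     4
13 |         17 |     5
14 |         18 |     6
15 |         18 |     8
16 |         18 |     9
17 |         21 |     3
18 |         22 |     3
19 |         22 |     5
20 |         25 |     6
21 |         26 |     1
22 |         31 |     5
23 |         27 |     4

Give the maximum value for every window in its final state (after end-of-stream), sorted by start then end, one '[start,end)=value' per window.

[0,9)=9 [3,12)=8 [6,15)=9 [9,18)=9 [12,21)=9 [15,24)=9 [18,27)=9 [21,30)=6 [24,33)=6 [27,36)=5 [30,39)=5

i=0 t=1 v=2: → [0,9); WM=-2
i=1 t=1 v=9: → [0,9); WM=-2
i=2 t=4 v=3: → [3,12),[0,9); WM=1
i=3 t=9 v=3: → [9,18),[6,15),[3,12); WM=6
i=4 t=10 v=2: → [9,18),[6,15),[3,12); WM=7
i=5 t=11 v=2: → [9,18),[6,15),[3,12); WM=8
i=6 t=11 v=4: → [9,18),[6,15),[3,12); WM=8
i=7 t=11 v=8: → [9,18),[6,15),[3,12); WM=8
i=8 t=11 v=8: → [9,18),[6,15),[3,12); WM=8
i=9 t=12 v=9: → [12,21),[9,18),[6,15); WM=9; [0,9) fires=9
i=10 t=14 v=7: → [12,21),[9,18),[6,15); WM=11
i=11 t=16 v=6: → [15,24),[12,21),[9,18); WM=13; [3,12) fires=8
i=12 t=16 v=4: → [15,24),[12,21),[9,18); WM=13
i=13 t=17 v=5: → [15,24),[12,21),[9,18); WM=14
i=14 t=18 v=6: → [18,27),[15,24),[12,21); WM=15; [6,15) fires=9
i=15 t=18 v=8: → [18,27),[15,24),[12,21); WM=15
i=16 t=18 v=9: → [18,27),[15,24),[12,21); WM=15
i=17 t=21 v=3: → [21,30),[18,27),[15,24); WM=18; [9,18) fires=9
i=18 t=22 v=3: → [21,30),[18,27),[15,24); WM=19
i=19 t=22 v=5: → [21,30),[18,27),[15,24); WM=19
i=20 t=25 v=6: → [24,33),[21,30),[18,27); WM=22; [12,21) fires=9
i=21 t=26 v=1: → [24,33),[21,30),[18,27); WM=23
i=22 t=31 v=5: → [30,39),[27,36),[24,33); WM=28; [15,24) fires=9 [18,27) fires=9
i=23 t=27 v=4: → [27,36),[24,33),[21,30); WM=28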